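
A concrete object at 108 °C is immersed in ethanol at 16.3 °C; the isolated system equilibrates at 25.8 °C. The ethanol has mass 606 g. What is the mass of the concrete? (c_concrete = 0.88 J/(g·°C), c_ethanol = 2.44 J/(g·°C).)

|Q_concrete| = |Q_ethanol|:
m·0.88·(108 − 25.8) = 606·2.44·(25.8 − 16.3)
72.34 m = 14047  ⇒  m ≈ 194.2 g

m ≈ 194 g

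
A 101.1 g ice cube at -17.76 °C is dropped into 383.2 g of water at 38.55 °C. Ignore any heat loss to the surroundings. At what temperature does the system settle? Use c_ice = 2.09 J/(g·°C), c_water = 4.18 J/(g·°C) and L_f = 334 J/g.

Energy conservation, ΣQ = 0:
warm ice to 0 °C: 101.1·2.09·(0 − (-17.76)) = 3752.7; melt ice: 101.1·334 = 33767; meltwater 0→T: 101.1·4.18·T = 422.6 T; water cools: 383.2·4.18·(T − 38.55) = 1601.8(T − 38.55)
2024.4 T = 61748 − 37520 = 24228
T ≈ 11.97 °C. Since T > 0 °C, the all-ice-melts assumption holds.

T_f ≈ 12.0 °C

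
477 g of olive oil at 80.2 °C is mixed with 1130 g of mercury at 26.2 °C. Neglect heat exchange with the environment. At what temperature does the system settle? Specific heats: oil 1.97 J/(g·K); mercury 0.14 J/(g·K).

T_f = Σ m_i c_i T_i / Σ m_i c_i:
T_f = (939.69×80.2 + 158.2×26.2) / (939.69 + 158.2)
    = 79508 / 1097.9 ≈ 72.42 °C

T_f ≈ 72.4 °C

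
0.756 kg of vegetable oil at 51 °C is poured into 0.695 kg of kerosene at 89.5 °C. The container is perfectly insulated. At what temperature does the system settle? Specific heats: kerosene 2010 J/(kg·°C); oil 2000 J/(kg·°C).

T_f = Σ m_i c_i T_i / Σ m_i c_i:
T_f = (1396.9*89.5 + 1512*51) / (1396.9 + 1512)
    = 202139 / 2908.9 ≈ 69.49 °C

T_f ≈ 69.5 °C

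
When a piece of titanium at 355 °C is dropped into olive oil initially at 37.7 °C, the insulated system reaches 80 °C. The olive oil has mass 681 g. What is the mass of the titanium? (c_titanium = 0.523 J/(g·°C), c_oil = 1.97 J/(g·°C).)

Heat lost by the titanium = heat gained by the oil:
m×0.523×(355 − 80) = 681×1.97×(80 − 37.7)
143.83 m = 56748  ⇒  m ≈ 394.6 g

m ≈ 395 g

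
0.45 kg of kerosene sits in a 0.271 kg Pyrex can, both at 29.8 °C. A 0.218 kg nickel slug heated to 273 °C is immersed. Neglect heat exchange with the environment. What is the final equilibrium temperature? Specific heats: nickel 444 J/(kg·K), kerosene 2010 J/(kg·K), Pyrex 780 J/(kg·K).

T_f ≈ 49.2 °C

Taking heat into each body as positive, Σ m c ΔT = 0:
0.218·444·(T − 273) + 0.45·2010·(T − 29.8) + 0.271·780·(T − 29.8) = 0
1212.7 T = 59677
T ≈ 49.21 °C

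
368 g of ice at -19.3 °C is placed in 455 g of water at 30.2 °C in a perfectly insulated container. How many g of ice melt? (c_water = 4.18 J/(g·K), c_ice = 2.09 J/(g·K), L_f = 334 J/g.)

Water can give up m c ΔT = 455·4.18·30.2 = 57437 J before reaching 0 °C.
Of that, 368·2.09·19.3 = 14844 J goes to bring the ice to 0 °C, leaving 42593 J.
To melt every bit of ice: 368·334 = 122912 J.
That's not enough to melt it all — equilibrium is at 0 °C with ice remaining.
Mass melted = 42593/334 ≈ 127.5 g.

m_melted ≈ 128 g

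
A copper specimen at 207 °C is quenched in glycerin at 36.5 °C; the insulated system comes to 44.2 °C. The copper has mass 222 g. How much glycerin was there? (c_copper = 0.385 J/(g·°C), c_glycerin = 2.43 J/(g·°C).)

m ≈ 744 g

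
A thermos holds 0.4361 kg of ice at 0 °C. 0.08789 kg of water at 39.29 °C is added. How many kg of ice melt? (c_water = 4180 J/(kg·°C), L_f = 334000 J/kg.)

Heat available from the water dropping to 0 °C: 0.08789×4180×39.29 = 14434 J.
Melting all 0.4361 kg of ice would need 0.4361×334000 = 145657 J.
14434 J < 145657 J, so only part of the ice melts and the system sits at 0 °C.
Mass melted = 14434/334000 ≈ 0.04322 kg.

m_melted ≈ 0.0432 kg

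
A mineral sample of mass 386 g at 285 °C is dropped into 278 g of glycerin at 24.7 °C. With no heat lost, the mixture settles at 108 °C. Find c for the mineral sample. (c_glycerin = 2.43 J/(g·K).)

c ≈ 0.824 J/(g·K)

Heat gained plus heat lost sum to zero:
386×c×(108 − 285) + 278×2.43×(108 − 24.7) = 0
-68322 c = -56272
c = -56272/-68322 ≈ 0.8236 J/(g·K)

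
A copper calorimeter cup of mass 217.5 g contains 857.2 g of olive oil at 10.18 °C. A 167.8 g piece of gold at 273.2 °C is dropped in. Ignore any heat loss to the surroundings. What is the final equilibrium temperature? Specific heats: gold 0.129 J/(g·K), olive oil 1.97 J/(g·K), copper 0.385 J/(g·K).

T_f ≈ 13.4 °C

Heat gained plus heat lost sum to zero:
167.8·0.129·(T − 273.2) + 857.2·1.97·(T − 10.18) + 217.5·0.385·(T − 10.18) = 0
21.65(T − 273.2) + 1688.7(T − 10.18) + 83.74(T − 10.18) = 0
(21.65 + 1688.7 + 83.74) T = 21.65·273.2 + 1688.7·10.18 + 83.74·10.18
T = 23957 / 1794.1 = 13.4 °C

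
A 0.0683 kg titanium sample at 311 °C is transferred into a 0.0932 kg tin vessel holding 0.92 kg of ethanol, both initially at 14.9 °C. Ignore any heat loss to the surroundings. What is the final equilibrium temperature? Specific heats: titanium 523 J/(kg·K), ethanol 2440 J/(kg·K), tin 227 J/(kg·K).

Heat gained plus heat lost sum to zero:
0.0683×523×(T − 311) + 0.92×2440×(T − 14.9) + 0.0932×227×(T − 14.9) = 0
35.72(T − 311) + 2244.8(T − 14.9) + 21.16(T − 14.9) = 0
(35.72 + 2244.8 + 21.16) T = 35.72×311 + 2244.8×14.9 + 21.16×14.9
T ≈ 19.50 °C

T_f ≈ 19.5 °C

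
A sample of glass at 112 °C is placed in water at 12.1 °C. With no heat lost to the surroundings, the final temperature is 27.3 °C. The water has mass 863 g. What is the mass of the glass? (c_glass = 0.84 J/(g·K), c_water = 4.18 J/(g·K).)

m ≈ 771 g

Let T be the final temperature. ΣQ_i = 0:
m×0.84×(27.3 − 112) + 863×4.18×(27.3 − 12.1) = 0
-71.15 m = -54832
m = -54832/-71.15 ≈ 770.7 g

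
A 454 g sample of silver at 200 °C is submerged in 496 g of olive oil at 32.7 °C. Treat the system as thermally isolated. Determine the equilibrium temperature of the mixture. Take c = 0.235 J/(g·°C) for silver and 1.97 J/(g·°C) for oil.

T_f ≈ 49.2 °C

Set heat shed by the hot body equal to heat absorbed by the cold body:
454·0.235·(200 − T) = 496·1.97·(T − 32.7)
106.69(200 − T) = 977.12(T − 32.7)
1083.8 T = 53290  ⇒  T ≈ 49.17 °C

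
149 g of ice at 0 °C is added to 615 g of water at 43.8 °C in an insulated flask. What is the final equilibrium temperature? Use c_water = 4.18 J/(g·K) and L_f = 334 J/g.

T_f ≈ 19.7 °C

Energy conservation, ΣQ = 0:
latent heat to melt: 149·334 = 49766
  warm the meltwater: 622.82 T
  water cools: 615·4.18·(T − 43.8) = 2570.7(T − 43.8)
3193.5 T = 112597 − 49766 = 62831
T ≈ 19.67 °C — above 0 °C, consistent with complete melting.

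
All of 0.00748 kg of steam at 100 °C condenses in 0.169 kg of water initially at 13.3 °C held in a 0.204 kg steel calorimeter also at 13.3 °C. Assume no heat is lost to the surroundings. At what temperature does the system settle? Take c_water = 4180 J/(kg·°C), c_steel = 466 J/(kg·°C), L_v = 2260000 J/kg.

T_f ≈ 36.9 °C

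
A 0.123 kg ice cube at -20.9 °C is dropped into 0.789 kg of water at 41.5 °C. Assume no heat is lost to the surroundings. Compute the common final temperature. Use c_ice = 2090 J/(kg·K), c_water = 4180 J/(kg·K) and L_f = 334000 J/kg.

T_f ≈ 23.7 °C

Setting the total heat transfer to zero:
ice -20.9→0 °C: 0.123·2090·20.9 = 5372.8
  latent heat to melt: 0.123·334000 = 41082
  meltwater 0→T: 0.123·4180·T = 514.14 T
  water cools: 0.789·4180·(T − 41.5) = 3298(T − 41.5)
3812.2 T = 136868 − 46455 = 90413
T ≈ 23.72 °C (positive, so assuming full melt was valid).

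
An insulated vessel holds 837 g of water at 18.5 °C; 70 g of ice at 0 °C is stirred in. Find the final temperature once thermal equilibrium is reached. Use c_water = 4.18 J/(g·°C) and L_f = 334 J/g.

T_f ≈ 10.9 °C

Net heat exchanged in the isolated system is zero:
latent heat to melt: 70×334 = 23380
  meltwater 0→T: 70×4.18×T = 292.6 T
  water cools: 837×4.18×(T − 18.5) = 3498.7(T − 18.5)
3791.3 T = 64725 − 23380 = 41345
T ≈ 10.91 °C. Since T > 0 °C, the all-ice-melts assumption holds.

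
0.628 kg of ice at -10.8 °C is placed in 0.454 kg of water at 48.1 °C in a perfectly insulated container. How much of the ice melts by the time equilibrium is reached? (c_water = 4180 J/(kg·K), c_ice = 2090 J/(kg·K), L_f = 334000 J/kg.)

m_melted ≈ 0.231 kg

Heat available from the water dropping to 0 °C: 0.454·4180·48.1 = 91280 J.
Warming the ice to 0 °C takes 0.628·2090·10.8 = 14175 J, leaving 77105 J for melting.
Melting all 0.628 kg of ice would need 0.628·334000 = 209752 J.
77105 J < 209752 J, so only part of the ice melts and the system sits at 0 °C.
m_melt = 77105 / L_f = 0.2309 kg.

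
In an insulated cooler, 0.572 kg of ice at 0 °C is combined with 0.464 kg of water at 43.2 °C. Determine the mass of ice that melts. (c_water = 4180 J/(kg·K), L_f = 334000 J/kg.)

m_melted ≈ 0.251 kg

Cooling the water to 0 °C releases 0.464·4180·43.2 = 83787 J.
Melting all 0.572 kg of ice would need 0.572·334000 = 191048 J.
Since 83787 < 191048 J, not all the ice melts; equilibrium is at 0 °C.
m_melted·334000 = 83787  ⇒  m_melted ≈ 0.2509 kg.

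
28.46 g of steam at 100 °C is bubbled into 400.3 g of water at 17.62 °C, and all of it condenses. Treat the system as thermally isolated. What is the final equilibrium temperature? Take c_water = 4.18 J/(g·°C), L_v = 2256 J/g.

T_f ≈ 58.9 °C

Conservation of energy gives ΣQ = 0:
condense steam: −28.46·2256 = −64206
  condensed water 100 °C→T: 118.96(T − 100)
  original water: 1673.3(T − 17.62)
1792.2 T = 64206 + 11896 + 29483 = 105585
T ≈ 58.91 °C — below 100 °C, confirming all the steam condensed.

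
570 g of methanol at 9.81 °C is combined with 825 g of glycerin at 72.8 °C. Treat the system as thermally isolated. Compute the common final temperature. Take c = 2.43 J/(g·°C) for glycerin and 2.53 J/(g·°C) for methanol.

Set heat shed by the hot body equal to heat absorbed by the cold body:
825*2.43*(72.8 − T) = 570*2.53*(T − 9.81)
2004.8(72.8 − T) = 1442.1(T − 9.81)
3446.9 T = 160093  ⇒  T ≈ 46.45 °C

T_f ≈ 46.4 °C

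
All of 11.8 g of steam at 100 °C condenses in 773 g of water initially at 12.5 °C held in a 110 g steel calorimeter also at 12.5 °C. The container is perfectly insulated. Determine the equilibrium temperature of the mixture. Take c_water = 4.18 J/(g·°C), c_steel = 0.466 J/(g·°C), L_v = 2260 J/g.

T_f ≈ 21.8 °C

Energy balance with sensible and latent terms:
steam→water at 100 °C releases m L_v = 11.8×2260 = 26668
  condensate cools 100→T: 11.8×4.18×(T − 100) = 49.32(T − 100)
  original water: 3231.1(T − 12.5)
  steel cup: 110×0.466×(T − 12.5) = 51.26(T − 12.5)
3331.7 T = 26668 + 4932.4 + 41030 = 72630
T ≈ 21.80 °C (< 100 °C, so full condensation is consistent).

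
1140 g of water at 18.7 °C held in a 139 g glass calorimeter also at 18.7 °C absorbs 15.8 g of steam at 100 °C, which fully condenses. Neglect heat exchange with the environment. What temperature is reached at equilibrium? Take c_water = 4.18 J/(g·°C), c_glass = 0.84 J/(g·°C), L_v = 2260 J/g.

T_f ≈ 27.0 °C

Let T be the final temperature. ΣQ_i = 0:
latent heat released on condensation: 15.8·2260 = 35708; condensed water 100 °C→T: 66.04(T − 100); original water: 4765.2(T − 18.7); cup: 116.76(T − 18.7)
4948 T = 35708 + 6604.4 + 91293 = 133605
T ≈ 27.00 °C, under the boiling point, so the assumption holds.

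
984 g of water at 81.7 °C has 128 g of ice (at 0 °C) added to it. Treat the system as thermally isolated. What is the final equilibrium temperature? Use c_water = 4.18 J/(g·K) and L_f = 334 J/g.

Heat gained plus heat lost sum to zero:
melt ice: 128·334 = 42752
  meltwater 0→T: 128·4.18·T = 535.04 T
  water cools: 984·4.18·(T − 81.7) = 4113.1(T − 81.7)
4648.2 T = 336042 − 42752 = 293290
T ≈ 63.10 °C — above 0 °C, consistent with complete melting.

T_f ≈ 63.1 °C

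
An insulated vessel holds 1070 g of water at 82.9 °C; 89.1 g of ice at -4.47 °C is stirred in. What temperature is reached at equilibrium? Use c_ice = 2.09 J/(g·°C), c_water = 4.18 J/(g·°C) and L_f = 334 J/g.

Sum of m c ΔT and latent-heat terms is zero:
ice -4.47→0 °C: 89.1×2.09×4.47 = 832.4; latent heat to melt: 89.1×334 = 29759; warm the meltwater: 372.44 T; water: 4472.6(T − 82.9)
4845 T = 370779 − 30592 = 340187
T ≈ 70.21 °C — above 0 °C, consistent with complete melting.

T_f ≈ 70.2 °C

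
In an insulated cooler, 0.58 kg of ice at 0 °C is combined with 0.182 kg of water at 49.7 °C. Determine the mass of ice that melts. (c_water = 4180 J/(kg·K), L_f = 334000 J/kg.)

Cooling the water to 0 °C releases 0.182·4180·49.7 = 37810 J.
Melting all 0.58 kg of ice would need 0.58·334000 = 193720 J.
Since 37810 < 193720 J, not all the ice melts; equilibrium is at 0 °C.
Mass melted = 37810/334000 ≈ 0.1132 kg.

m_melted ≈ 0.113 kg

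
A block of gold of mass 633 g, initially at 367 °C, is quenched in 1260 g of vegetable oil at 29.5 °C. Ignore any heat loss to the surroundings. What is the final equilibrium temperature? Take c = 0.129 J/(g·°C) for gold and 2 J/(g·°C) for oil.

T_f ≈ 40.1 °C

Set heat shed by the hot body equal to heat absorbed by the cold body:
633×0.129×(367 − T) = 1260×2×(T − 29.5)
81.66(367 − T) = 2520(T − 29.5)
2601.7 T = 104308  ⇒  T ≈ 40.09 °C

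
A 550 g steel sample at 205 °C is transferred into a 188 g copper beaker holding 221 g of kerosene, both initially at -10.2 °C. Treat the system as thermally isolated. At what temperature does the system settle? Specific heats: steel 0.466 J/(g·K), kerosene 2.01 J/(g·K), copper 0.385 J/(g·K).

T_f ≈ 61.2 °C

With ΣQ=0 the equilibrium temperature is the m·c-weighted mean:
T_f = (256.3×205 + 444.21×(-10.2) + 72.38×(-10.2)) / (256.3 + 444.21 + 72.38)
    = 47272 / 772.89 ≈ 61.16 °C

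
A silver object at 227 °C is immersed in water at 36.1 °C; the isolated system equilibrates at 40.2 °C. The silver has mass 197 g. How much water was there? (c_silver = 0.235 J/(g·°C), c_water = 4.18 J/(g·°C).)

m ≈ 505 g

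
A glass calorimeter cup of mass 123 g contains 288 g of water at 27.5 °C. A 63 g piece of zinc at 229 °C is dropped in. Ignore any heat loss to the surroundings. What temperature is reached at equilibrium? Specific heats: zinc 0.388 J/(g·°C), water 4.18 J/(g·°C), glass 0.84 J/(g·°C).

T_f ≈ 31.2 °C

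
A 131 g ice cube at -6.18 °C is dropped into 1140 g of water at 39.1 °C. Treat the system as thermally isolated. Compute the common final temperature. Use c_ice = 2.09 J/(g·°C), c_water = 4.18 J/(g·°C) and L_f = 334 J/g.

T_f ≈ 26.5 °C

Conservation of energy gives ΣQ = 0:
ice -6.18→0 °C: 131×2.09×6.18 = 1692
  latent heat to melt: 131×334 = 43754
  warm the meltwater: 547.58 T
  water: 4765.2(T − 39.1)
5312.8 T = 186319 − 45446 = 140873
T ≈ 26.52 °C. Since T > 0 °C, the all-ice-melts assumption holds.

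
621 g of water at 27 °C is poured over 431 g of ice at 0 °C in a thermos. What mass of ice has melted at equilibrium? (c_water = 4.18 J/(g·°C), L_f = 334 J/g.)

m_melted ≈ 210 g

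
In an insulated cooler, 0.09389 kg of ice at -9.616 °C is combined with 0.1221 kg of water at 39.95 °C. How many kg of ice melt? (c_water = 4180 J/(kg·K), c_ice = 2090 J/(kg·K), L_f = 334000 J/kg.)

m_melted ≈ 0.0554 kg

Water can give up m c ΔT = 0.1221·4180·39.95 = 20390 J before reaching 0 °C.
Warming the ice to 0 °C takes 0.09389·2090·9.616 = 1886.9 J, leaving 18503 J for melting.
Fully melting the ice requires m_ice L_f = 0.09389·334000 = 31359 J.
Since 18503 < 31359 J, not all the ice melts; equilibrium is at 0 °C.
m_melted·334000 = 18503  ⇒  m_melted ≈ 0.0554 kg.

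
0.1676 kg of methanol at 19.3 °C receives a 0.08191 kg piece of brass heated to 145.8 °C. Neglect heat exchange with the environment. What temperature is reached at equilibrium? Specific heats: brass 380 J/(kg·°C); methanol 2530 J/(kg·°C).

T_f ≈ 28.0 °C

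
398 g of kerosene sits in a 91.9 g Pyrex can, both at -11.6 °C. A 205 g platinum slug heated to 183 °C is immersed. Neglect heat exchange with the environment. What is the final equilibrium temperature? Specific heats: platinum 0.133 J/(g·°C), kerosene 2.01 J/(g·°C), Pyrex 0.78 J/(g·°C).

T_f ≈ -5.7 °C

Let T be the final temperature. ΣQ_i = 0:
205×0.133×(T − 183) + 398×2.01×(T − (-11.6)) + 91.9×0.78×(T − (-11.6)) = 0
27.27(T − 183) + 799.98(T − (-11.6)) + 71.68(T − (-11.6)) = 0
898.93 T = -5121.8
T ≈ -5.70 °C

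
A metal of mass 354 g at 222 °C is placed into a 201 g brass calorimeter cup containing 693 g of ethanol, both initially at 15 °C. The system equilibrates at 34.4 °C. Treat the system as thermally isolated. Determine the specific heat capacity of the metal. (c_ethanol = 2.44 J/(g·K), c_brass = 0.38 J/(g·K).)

Let T be the final temperature. ΣQ_i = 0:
354·c·(34.4 − 222) + 693·2.44·(34.4 − 15) + 201·0.38·(34.4 − 15) = 0
-66410 c = -34286
c = -34286/-66410 ≈ 0.5163 J/(g·K)

c ≈ 0.516 J/(g·K)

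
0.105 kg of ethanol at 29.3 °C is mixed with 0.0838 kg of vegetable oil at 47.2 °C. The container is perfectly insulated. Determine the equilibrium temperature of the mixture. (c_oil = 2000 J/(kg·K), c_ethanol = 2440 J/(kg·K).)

T_f ≈ 36.4 °C

T_f is the heat-capacity-weighted average of the initial temperatures:
T_f = (167.6*47.2 + 256.2*29.3) / (167.6 + 256.2)
    = 15417 / 423.8 ≈ 36.38 °C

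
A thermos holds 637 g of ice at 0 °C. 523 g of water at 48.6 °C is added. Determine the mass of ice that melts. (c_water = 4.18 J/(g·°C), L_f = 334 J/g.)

m_melted ≈ 318 g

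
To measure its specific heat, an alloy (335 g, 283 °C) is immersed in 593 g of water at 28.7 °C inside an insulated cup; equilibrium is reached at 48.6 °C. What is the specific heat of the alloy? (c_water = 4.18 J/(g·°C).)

c ≈ 0.628 J/(g·°C)

Conservation of energy gives ΣQ = 0:
335·c·(48.6 − 283) + 593·4.18·(48.6 − 28.7) = 0
-78524 c = -49327
c = -49327/-78524 ≈ 0.6282 J/(g·°C)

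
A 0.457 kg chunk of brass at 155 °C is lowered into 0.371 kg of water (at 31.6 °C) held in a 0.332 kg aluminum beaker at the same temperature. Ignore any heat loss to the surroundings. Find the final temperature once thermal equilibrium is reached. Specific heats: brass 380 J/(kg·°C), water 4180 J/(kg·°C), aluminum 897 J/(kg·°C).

T_f ≈ 42.2 °C

Net heat exchanged in the isolated system is zero:
0.457·380·(T − 155) + 0.371·4180·(T − 31.6) + 0.332·897·(T − 31.6) = 0
173.66(T − 155) + 1550.8(T − 31.6) + 297.8(T − 31.6) = 0
(173.66 + 1550.8 + 297.8) T = 173.66·155 + 1550.8·31.6 + 297.8·31.6
T ≈ 42.20 °C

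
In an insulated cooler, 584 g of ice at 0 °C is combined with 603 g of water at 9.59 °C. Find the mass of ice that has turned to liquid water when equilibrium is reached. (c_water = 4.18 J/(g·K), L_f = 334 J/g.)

m_melted ≈ 72.4 g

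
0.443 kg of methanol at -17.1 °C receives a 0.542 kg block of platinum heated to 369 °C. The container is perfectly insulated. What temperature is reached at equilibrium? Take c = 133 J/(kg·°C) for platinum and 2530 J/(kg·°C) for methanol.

T_f is the heat-capacity-weighted average of the initial temperatures:
T_f = (72.09×369 + 1120.8×(-17.1)) / (72.09 + 1120.8)
    = 7434.2 / 1192.9 ≈ 6.23 °C

T_f ≈ 6.2 °C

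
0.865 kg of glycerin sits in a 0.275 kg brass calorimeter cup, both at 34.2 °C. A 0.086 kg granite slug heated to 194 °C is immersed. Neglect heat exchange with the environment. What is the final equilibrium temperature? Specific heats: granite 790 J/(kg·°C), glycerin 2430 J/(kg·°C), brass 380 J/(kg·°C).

T_f ≈ 39.0 °C

Heat gained plus heat lost sum to zero:
0.086×790×(T − 194) + 0.865×2430×(T − 34.2) + 0.275×380×(T − 34.2) = 0
67.94(T − 194) + 2101.9(T − 34.2) + 104.5(T − 34.2) = 0
2274.4 T = 88641
T = 88641/2274.4 ≈ 38.97 °C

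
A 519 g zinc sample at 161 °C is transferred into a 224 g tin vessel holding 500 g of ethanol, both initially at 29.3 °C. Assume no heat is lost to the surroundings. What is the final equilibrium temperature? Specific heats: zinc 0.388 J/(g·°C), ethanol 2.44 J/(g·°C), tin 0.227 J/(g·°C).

T_f ≈ 47.3 °C

Setting the total heat transfer to zero:
519*0.388*(T − 161) + 500*2.44*(T − 29.3) + 224*0.227*(T − 29.3) = 0
201.37(T − 161) + 1220(T − 29.3) + 50.85(T − 29.3) = 0
(201.37 + 1220 + 50.85) T = 201.37*161 + 1220*29.3 + 50.85*29.3
T = 69657/1472.2 ≈ 47.31 °C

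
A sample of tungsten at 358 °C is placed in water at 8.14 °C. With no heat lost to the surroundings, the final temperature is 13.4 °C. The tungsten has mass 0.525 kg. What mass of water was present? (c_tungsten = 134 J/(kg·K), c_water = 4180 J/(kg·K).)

m ≈ 1.1 kg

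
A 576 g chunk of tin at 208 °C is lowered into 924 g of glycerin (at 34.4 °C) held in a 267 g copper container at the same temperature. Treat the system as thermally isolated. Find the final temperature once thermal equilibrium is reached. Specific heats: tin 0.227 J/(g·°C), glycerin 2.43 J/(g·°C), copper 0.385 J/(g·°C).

T_f ≈ 43.6 °C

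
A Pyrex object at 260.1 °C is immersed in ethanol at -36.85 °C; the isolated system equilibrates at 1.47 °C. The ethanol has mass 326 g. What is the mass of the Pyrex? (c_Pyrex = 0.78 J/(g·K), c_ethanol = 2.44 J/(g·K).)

m ≈ 151 g

Energy conservation, ΣQ = 0:
m×0.78×(1.47 − 260.1) + 326×2.44×(1.47 − (-36.85)) = 0
-201.73 m = -30481
m = -30481/-201.73 ≈ 151.1 g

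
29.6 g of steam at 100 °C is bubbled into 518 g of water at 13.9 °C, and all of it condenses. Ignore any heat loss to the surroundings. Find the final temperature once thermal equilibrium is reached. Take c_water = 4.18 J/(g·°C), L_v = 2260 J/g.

Energy conservation, ΣQ = 0:
steam→water at 100 °C releases m L_v = 29.6·2260 = 66896
  condensed water 100 °C→T: 123.73(T − 100)
  original water: 2165.2(T − 13.9)
2289 T = 66896 + 12373 + 30097 = 109366
T ≈ 47.78 °C — below 100 °C, confirming all the steam condensed.

T_f ≈ 47.8 °C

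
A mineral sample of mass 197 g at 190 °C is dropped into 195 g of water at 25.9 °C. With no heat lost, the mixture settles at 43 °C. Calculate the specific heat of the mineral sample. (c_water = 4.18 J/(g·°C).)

m_s c (T_s − T_f) = m_water c_water (T_f − T_0):
197·c·(190 − 43) = 195·4.18·(43 − 25.9)
28959 c = 13938  ⇒  c ≈ 0.4813 J/(g·°C)

c ≈ 0.481 J/(g·°C)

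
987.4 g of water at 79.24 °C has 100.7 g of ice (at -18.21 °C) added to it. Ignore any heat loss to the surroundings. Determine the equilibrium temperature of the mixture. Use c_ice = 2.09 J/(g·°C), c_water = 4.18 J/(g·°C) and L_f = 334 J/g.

Sum of m c ΔT and latent-heat terms is zero:
warm ice to 0 °C: 100.7·2.09·(0 − (-18.21)) = 3832.5; melt ice: 100.7·334 = 33634; warm the meltwater: 420.93 T; water cools: 987.4·4.18·(T − 79.24) = 4127.3(T − 79.24)
4548.3 T = 327050 − 37466 = 289583
T ≈ 63.67 °C — above 0 °C, consistent with complete melting.

T_f ≈ 63.7 °C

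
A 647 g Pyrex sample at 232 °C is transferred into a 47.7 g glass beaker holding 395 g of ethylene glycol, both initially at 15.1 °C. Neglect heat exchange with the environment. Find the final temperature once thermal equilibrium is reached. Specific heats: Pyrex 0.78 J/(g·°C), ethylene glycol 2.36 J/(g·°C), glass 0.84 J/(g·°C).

Energy conservation, ΣQ = 0:
647·0.78·(T − 232) + 395·2.36·(T − 15.1) + 47.7·0.84·(T − 15.1) = 0
504.66(T − 232) + 932.2(T − 15.1) + 40.07(T − 15.1) = 0
1476.9 T = 131762
T ≈ 89.21 °C

T_f ≈ 89.2 °C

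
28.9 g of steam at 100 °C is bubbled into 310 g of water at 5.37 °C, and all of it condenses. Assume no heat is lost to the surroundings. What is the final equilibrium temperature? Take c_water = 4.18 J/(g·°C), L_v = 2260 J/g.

Energy conservation, ΣQ = 0:
condense steam: −28.9×2260 = −65314
  condensed water 100 °C→T: 120.8(T − 100)
  water warms: 310×4.18×(T − 5.37) = 1295.8(T − 5.37)
1416.6 T = 65314 + 12080 + 6958.4 = 84353
T ≈ 59.55 °C, under the boiling point, so the assumption holds.

T_f ≈ 59.5 °C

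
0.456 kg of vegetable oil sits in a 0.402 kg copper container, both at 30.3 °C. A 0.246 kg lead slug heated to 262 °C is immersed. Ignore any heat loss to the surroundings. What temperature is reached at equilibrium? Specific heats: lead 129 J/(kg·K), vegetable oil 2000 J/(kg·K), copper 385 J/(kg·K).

T_f ≈ 37.0 °C

Setting the total heat transfer to zero:
0.246*129*(T − 262) + 0.456*2000*(T − 30.3) + 0.402*385*(T − 30.3) = 0
(31.73 + 912 + 154.77) T = 31.73*262 + 912*30.3 + 154.77*30.3
T ≈ 36.99 °C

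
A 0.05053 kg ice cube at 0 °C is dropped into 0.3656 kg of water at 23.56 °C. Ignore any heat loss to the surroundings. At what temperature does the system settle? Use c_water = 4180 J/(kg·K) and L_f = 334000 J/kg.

T_f ≈ 11.0 °C

Net heat exchanged in the isolated system is zero:
melt ice: 0.05053·334000 = 16877
  warm the meltwater: 211.22 T
  water: 1528.2(T − 23.56)
1739.4 T = 36005 − 16877 = 19128
T ≈ 11.00 °C (positive, so assuming full melt was valid).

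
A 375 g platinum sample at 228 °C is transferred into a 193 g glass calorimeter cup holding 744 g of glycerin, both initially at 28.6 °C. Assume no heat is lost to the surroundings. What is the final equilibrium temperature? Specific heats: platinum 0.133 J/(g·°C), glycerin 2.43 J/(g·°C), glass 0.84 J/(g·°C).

T_f ≈ 33.5 °C

Net heat exchanged in the isolated system is zero:
375*0.133*(T − 228) + 744*2.43*(T − 28.6) + 193*0.84*(T − 28.6) = 0
49.88(T − 228) + 1807.9(T − 28.6) + 162.12(T − 28.6) = 0
(49.88 + 1807.9 + 162.12) T = 49.88*228 + 1807.9*28.6 + 162.12*28.6
T = 67715 / 2019.9 = 33.5 °C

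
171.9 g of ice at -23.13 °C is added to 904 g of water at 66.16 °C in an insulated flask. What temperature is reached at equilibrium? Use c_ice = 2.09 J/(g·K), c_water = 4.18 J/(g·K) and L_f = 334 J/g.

T_f ≈ 41.0 °C

Conservation of energy gives ΣQ = 0:
ice -23.13→0 °C: 171.9·2.09·23.13 = 8309.9
  melt ice: 171.9·334 = 57415
  meltwater 0→T: 171.9·4.18·T = 718.54 T
  water cools: 904·4.18·(T − 66.16) = 3778.7(T − 66.16)
4497.3 T = 250000 − 65725 = 184276
T ≈ 40.98 °C — above 0 °C, consistent with complete melting.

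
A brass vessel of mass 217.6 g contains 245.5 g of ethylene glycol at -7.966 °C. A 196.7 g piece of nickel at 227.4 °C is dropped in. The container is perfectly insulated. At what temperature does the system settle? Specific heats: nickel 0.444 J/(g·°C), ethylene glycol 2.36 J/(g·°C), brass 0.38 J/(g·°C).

T_f ≈ 19.5 °C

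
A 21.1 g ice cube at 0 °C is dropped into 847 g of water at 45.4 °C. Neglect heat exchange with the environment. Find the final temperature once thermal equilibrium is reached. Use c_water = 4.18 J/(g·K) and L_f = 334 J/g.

Heat gained plus heat lost sum to zero:
melt ice: 21.1·334 = 7047.4
  warm the meltwater: 88.2 T
  water cools: 847·4.18·(T − 45.4) = 3540.5(T − 45.4)
3628.7 T = 160737 − 7047.4 = 153689
T ≈ 42.35 °C — above 0 °C, consistent with complete melting.

T_f ≈ 42.4 °C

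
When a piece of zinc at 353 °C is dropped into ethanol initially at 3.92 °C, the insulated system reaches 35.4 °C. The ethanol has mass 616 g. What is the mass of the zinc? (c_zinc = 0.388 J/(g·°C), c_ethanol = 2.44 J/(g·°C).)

m ≈ 384 g

Net heat exchanged in the isolated system is zero:
m×0.388×(35.4 − 353) + 616×2.44×(35.4 − 3.92) = 0
-123.23 m = -47316
m = -47316/-123.23 ≈ 384 g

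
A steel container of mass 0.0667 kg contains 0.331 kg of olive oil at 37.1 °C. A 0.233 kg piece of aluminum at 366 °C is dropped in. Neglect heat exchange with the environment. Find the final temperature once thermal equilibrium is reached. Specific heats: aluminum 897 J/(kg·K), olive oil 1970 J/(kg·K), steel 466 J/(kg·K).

Taking heat into each body as positive, Σ m c ΔT = 0:
0.233*897*(T − 366) + 0.331*1970*(T − 37.1) + 0.0667*466*(T − 37.1) = 0
209(T − 366) + 652.07(T − 37.1) + 31.08(T − 37.1) = 0
(209 + 652.07 + 31.08) T = 209*366 + 652.07*37.1 + 31.08*37.1
T = 101839/892.15 ≈ 114.15 °C

T_f ≈ 114.2 °C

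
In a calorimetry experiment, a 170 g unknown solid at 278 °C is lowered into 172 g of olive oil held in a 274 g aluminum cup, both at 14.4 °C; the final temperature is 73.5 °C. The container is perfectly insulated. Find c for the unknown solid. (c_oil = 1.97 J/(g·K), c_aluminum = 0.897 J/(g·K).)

c ≈ 0.994 J/(g·K)

Net heat exchanged in the isolated system is zero:
170×c×(73.5 − 278) + 172×1.97×(73.5 − 14.4) + 274×0.897×(73.5 − 14.4) = 0
-34765 c = -34551
c = -34551/-34765 ≈ 0.9938 J/(g·K)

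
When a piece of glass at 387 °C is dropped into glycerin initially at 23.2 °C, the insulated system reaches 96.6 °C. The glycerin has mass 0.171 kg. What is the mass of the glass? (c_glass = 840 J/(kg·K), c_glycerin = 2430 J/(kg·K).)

m ≈ 0.125 kg

Conservation of energy gives ΣQ = 0:
m×840×(96.6 − 387) + 0.171×2430×(96.6 − 23.2) = 0
-243936 m = -30500
m = -30500/-243936 ≈ 0.125 kg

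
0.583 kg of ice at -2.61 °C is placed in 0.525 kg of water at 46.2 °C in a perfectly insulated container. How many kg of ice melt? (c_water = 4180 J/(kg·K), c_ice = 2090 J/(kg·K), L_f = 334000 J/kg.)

m_melted ≈ 0.294 kg

Water can give up m c ΔT = 0.525·4180·46.2 = 101386 J before reaching 0 °C.
Of that, 0.583·2090·2.61 = 3180.2 J goes to bring the ice to 0 °C, leaving 98206 J.
Fully melting the ice requires m_ice L_f = 0.583·334000 = 194722 J.
98206 J < 194722 J, so only part of the ice melts and the system sits at 0 °C.
m_melt = 98206 / L_f = 0.294 kg.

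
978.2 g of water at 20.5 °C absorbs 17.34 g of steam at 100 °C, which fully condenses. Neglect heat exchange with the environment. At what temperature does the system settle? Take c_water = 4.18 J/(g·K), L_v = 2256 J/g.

T_f ≈ 31.3 °C

Conservation of energy gives ΣQ = 0:
steam→water at 100 °C releases m L_v = 17.34·2256 = 39119
  condensed water 100 °C→T: 72.48(T − 100)
  original water: 4088.9(T − 20.5)
4161.4 T = 39119 + 7248.1 + 83822 = 130189
T ≈ 31.29 °C, under the boiling point, so the assumption holds.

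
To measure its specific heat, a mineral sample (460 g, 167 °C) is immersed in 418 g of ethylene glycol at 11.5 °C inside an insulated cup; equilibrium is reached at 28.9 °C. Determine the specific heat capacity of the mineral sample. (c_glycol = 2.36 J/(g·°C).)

c ≈ 0.27 J/(g·°C)

Conservation of energy gives ΣQ = 0:
460×c×(28.9 − 167) + 418×2.36×(28.9 − 11.5) = 0
-63526 c = -17165
c = -17165/-63526 ≈ 0.2702 J/(g·°C)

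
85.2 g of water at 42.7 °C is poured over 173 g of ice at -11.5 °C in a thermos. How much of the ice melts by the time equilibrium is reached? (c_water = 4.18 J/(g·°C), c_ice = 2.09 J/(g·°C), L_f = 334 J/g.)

m_melted ≈ 33.1 g

Cooling the water to 0 °C releases 85.2×4.18×42.7 = 15207 J.
Of that, 173×2.09×11.5 = 4158.1 J goes to bring the ice to 0 °C, leaving 11049 J.
Melting all 173 g of ice would need 173×334 = 57782 J.
Since 11049 < 57782 J, not all the ice melts; equilibrium is at 0 °C.
m_melt = 11049 / L_f = 33.08 g.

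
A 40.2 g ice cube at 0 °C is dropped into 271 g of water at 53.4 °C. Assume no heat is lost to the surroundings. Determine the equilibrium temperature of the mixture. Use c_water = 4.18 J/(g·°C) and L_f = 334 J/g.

T_f ≈ 36.2 °C

Conservation of energy gives ΣQ = 0:
melt ice: 40.2×334 = 13427
  meltwater 0→T: 40.2×4.18×T = 168.04 T
  water: 1132.8(T − 53.4)
1300.8 T = 60490 − 13427 = 47064
T ≈ 36.18 °C (positive, so assuming full melt was valid).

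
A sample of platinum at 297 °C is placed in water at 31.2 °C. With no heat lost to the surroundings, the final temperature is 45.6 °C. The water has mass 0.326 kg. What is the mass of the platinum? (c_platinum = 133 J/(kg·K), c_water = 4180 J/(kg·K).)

m ≈ 0.587 kg

Conservation of energy gives ΣQ = 0:
m×133×(45.6 − 297) + 0.326×4180×(45.6 − 31.2) = 0
-33436 m = -19623
m = -19623/-33436 ≈ 0.5869 kg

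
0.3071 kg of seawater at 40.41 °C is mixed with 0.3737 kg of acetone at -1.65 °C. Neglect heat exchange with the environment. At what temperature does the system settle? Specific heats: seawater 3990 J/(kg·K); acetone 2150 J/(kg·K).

Heat gained plus heat lost sum to zero:
0.3071·3990·(T − 40.41) + 0.3737·2150·(T − (-1.65)) = 0
1225.3(T − 40.41) + 803.45(T − (-1.65)) = 0
2028.8 T = 48190
T = 48190/2028.8 ≈ 23.75 °C

T_f ≈ 23.8 °C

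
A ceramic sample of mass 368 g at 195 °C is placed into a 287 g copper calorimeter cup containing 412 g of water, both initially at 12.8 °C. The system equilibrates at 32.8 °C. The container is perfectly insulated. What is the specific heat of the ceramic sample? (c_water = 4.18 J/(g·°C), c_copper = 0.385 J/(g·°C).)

c ≈ 0.614 J/(g·°C)

Setting the total heat transfer to zero:
368×c×(32.8 − 195) + 412×4.18×(32.8 − 12.8) + 287×0.385×(32.8 − 12.8) = 0
-59690 c = -36653
c = -36653/-59690 ≈ 0.6141 J/(g·°C)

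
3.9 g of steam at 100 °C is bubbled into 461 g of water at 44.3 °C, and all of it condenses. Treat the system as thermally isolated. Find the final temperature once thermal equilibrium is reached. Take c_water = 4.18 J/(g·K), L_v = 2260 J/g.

Conservation of energy gives ΣQ = 0:
steam→water at 100 °C releases m L_v = 3.9×2260 = 8814; condensate cools 100→T: 3.9×4.18×(T − 100) = 16.3(T − 100); water warms: 461×4.18×(T − 44.3) = 1927(T − 44.3)
1943.3 T = 8814 + 1630.2 + 85365 = 95809
T ≈ 49.30 °C — below 100 °C, confirming all the steam condensed.

T_f ≈ 49.3 °C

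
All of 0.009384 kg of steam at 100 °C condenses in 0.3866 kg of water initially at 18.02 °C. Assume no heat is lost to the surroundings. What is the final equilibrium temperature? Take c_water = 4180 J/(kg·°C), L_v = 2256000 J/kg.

T_f ≈ 32.8 °C

Let T be the final temperature. ΣQ_i = 0:
latent heat released on condensation: 0.009384×2256000 = 21170; condensed water 100 °C→T: 39.23(T − 100); original water: 1616(T − 18.02)
1655.2 T = 21170 + 3922.5 + 29120 = 54213
T ≈ 32.75 °C (< 100 °C, so full condensation is consistent).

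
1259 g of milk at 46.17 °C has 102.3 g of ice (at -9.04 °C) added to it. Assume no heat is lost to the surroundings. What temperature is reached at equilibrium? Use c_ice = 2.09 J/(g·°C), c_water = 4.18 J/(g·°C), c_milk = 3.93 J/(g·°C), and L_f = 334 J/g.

T_f ≈ 35.8 °C

Sum of m c ΔT and latent-heat terms is zero:
ice -9.04→0 °C: 102.3·2.09·9.04 = 1932.8
  latent heat to melt: 102.3·334 = 34168
  warm the meltwater: 427.61 T
  milk cools: 1259·3.93·(T − 46.17) = 4947.9(T − 46.17)
5375.5 T = 228443 − 36101 = 192342
T ≈ 35.78 °C (positive, so assuming full melt was valid).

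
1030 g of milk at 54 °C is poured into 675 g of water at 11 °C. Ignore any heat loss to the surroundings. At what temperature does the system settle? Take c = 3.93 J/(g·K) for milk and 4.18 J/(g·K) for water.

T_f ≈ 36.3 °C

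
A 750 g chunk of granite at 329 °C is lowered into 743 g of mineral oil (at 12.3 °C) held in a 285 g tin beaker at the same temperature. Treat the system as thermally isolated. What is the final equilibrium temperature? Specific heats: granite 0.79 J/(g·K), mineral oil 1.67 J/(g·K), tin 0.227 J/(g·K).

Conservation of energy gives ΣQ = 0:
750×0.79×(T − 329) + 743×1.67×(T − 12.3) + 285×0.227×(T − 12.3) = 0
592.5(T − 329) + 1240.8(T − 12.3) + 64.7(T − 12.3) = 0
(592.5 + 1240.8 + 64.7) T = 592.5×329 + 1240.8×12.3 + 64.7×12.3
T = 210990/1898 ≈ 111.16 °C

T_f ≈ 111.2 °C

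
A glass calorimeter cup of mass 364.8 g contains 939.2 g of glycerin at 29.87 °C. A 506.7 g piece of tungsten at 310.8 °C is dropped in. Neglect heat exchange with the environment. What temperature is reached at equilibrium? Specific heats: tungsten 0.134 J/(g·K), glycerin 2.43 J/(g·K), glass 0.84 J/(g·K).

Let T be the final temperature. ΣQ_i = 0:
506.7·0.134·(T − 310.8) + 939.2·2.43·(T − 29.87) + 364.8·0.84·(T − 29.87) = 0
(67.9 + 2282.3 + 306.43) T = 67.9·310.8 + 2282.3·29.87 + 306.43·29.87
T ≈ 37.05 °C

T_f ≈ 37.1 °C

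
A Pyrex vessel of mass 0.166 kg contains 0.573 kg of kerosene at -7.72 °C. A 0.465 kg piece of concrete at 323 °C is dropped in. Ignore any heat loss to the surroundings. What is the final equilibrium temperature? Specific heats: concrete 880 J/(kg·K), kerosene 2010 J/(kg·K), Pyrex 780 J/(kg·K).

Energy conservation, ΣQ = 0:
0.465·880·(T − 323) + 0.573·2010·(T − (-7.72)) + 0.166·780·(T − (-7.72)) = 0
409.2(T − 323) + 1151.7(T − (-7.72)) + 129.48(T − (-7.72)) = 0
(409.2 + 1151.7 + 129.48) T = 409.2·323 + 1151.7·(-7.72) + 129.48·(-7.72)
T = 122281/1690.4 ≈ 72.34 °C

T_f ≈ 72.3 °C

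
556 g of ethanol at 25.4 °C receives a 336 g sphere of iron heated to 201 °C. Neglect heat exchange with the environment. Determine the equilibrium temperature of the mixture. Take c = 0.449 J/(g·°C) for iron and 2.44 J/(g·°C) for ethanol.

T_f ≈ 43.0 °C

Setting the total heat transfer to zero:
336·0.449·(T − 201) + 556·2.44·(T − 25.4) = 0
150.86(T − 201) + 1356.6(T − 25.4) = 0
(150.86 + 1356.6) T = 150.86·201 + 1356.6·25.4
T = 64782/1507.5 ≈ 42.97 °C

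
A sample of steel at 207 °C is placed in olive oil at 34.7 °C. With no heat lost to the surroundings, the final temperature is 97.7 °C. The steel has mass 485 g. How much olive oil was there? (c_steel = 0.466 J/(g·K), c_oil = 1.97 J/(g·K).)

Heat lost by the steel = heat gained by the oil:
485×0.466×(207 − 97.7) = m×1.97×(97.7 − 34.7)
124.11 m = 24703  ⇒  m ≈ 199 g

m ≈ 199 g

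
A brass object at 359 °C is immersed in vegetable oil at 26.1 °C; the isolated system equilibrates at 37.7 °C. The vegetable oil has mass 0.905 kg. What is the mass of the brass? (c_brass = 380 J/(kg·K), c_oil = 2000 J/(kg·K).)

m ≈ 0.172 kg

Net heat exchanged in the isolated system is zero:
m·380·(37.7 − 359) + 0.905·2000·(37.7 − 26.1) = 0
-122094 m = -20996
m = -20996/-122094 ≈ 0.172 kg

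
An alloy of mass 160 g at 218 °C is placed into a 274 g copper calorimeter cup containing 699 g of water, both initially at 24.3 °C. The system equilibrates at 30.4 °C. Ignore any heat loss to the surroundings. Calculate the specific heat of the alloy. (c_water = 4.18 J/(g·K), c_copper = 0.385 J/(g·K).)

c ≈ 0.615 J/(g·K)

Heat gained plus heat lost sum to zero:
160·c·(30.4 − 218) + 699·4.18·(30.4 − 24.3) + 274·0.385·(30.4 − 24.3) = 0
-30016 c = -18467
c = -18467/-30016 ≈ 0.6152 J/(g·K)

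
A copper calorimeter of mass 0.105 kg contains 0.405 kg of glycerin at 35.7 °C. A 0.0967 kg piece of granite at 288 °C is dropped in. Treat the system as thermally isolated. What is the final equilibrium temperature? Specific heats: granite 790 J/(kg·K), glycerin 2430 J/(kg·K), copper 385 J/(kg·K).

Conservation of energy gives ΣQ = 0:
0.0967×790×(T − 288) + 0.405×2430×(T − 35.7) + 0.105×385×(T − 35.7) = 0
76.39(T − 288) + 984.15(T − 35.7) + 40.42(T − 35.7) = 0
1101 T = 58579
T = 58579 / 1101 = 53.2 °C

T_f ≈ 53.2 °C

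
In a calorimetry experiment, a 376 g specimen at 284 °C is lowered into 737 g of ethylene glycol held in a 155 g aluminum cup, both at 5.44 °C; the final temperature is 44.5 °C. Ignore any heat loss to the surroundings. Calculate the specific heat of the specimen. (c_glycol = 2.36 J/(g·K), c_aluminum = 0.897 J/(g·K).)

Energy conservation, ΣQ = 0:
376×c×(44.5 − 284) + 737×2.36×(44.5 − 5.44) + 155×0.897×(44.5 − 5.44) = 0
-90052 c = -73369
c = -73369/-90052 ≈ 0.8147 J/(g·K)

c ≈ 0.815 J/(g·K)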